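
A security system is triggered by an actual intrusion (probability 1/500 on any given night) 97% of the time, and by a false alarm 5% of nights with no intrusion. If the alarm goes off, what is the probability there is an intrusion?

Let D = the rare event, + = positive/flagged.
P(D) = 1/500
P(+|D) = 97/100
P(+|D') = 5/100 = 1/20
P(+) = P(+|D)P(D) + P(+|D')P(D')
     = \frac{97}{100} × \frac{1}{500} + \frac{1}{20} × \frac{499}{500}
     = \frac{162}{3125}
P(D|+) = P(+|D)P(D)/P(+) = \frac{97}{2592}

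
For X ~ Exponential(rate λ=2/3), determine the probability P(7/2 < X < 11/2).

P(7/2 < X < 11/2) = ∫_{7/2}^{11/2} f(x) dx
where f(x) = \frac{2 e^{- \frac{2 x}{3}}}{3}
= - \frac{1 - e^{\frac{4}{3}}}{e^{\frac{11}{3}}}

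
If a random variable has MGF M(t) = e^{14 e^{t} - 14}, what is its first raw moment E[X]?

To find E[X], compute M^(1)(0):
M^(1)(t) = 14 e^{t} e^{14 e^{t} - 14}
M^(1)(0) = 14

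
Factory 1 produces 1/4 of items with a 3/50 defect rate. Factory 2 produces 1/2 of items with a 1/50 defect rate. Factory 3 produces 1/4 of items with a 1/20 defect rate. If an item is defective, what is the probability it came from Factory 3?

Using Bayes' theorem:
P(F1) = 1/4, P(D|F1) = 3/50
P(F2) = 1/2, P(D|F2) = 1/50
P(F3) = 1/4, P(D|F3) = 1/20
P(D) = P(D|F1)P(F1) + P(D|F2)P(F2) + P(D|F3)P(F3)
     = \frac{3}{80}
P(F3|D) = P(D|F3)P(F3) / P(D)
= \frac{1}{3}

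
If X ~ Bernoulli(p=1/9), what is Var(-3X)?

For X ~ Bernoulli(p=1/9):
Var(X) = \frac{8}{81}
Var(-3X) = (-3)² × Var(X) = 9 × \frac{8}{81} = \frac{8}{9}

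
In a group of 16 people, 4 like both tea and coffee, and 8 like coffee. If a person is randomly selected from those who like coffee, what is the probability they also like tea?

P(A ∩ B) = 4/16 = 1/4
P(B) = 8/16 = 1/2
P(A|B) = P(A ∩ B) / P(B) = (1/4) / (1/2) = 1/2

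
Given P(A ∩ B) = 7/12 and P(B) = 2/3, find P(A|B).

P(A|B) = P(A ∩ B) / P(B)
= (7/12) / (2/3)
= 7/8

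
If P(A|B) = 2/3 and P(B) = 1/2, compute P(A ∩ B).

By definition, P(A|B) = P(A ∩ B) / P(B)
So P(A ∩ B) = P(A|B) × P(B)
= 2/3 × 1/2
= 1/3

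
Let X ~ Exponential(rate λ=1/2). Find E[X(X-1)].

E[X(X-1)] = E[X² - X] = E[X²] - E[X]
E[X] = 2
E[X²] = Var(X) + (E[X])² = 4 + (2)² = 8
E[X(X-1)] = 8 - 2 = 6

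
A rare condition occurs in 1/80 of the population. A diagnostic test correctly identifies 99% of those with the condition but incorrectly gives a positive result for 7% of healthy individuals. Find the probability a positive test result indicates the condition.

Let D = the rare event, + = positive/flagged.
P(D) = 1/80
P(+|D) = 99/100
P(+|D') = 7/100
P(+) = P(+|D)P(D) + P(+|D')P(D')
     = \frac{99}{100} × \frac{1}{80} + \frac{7}{100} × \frac{79}{80}
     = \frac{163}{2000}
P(D|+) = P(+|D)P(D)/P(+) = \frac{99}{652}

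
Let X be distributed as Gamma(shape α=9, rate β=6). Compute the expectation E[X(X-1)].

E[X(X-1)] = E[X² - X] = E[X²] - E[X]
E[X] = \frac{3}{2}
E[X²] = Var(X) + (E[X])² = \frac{1}{4} + (\frac{3}{2})² = \frac{5}{2}
E[X(X-1)] = \frac{5}{2} - \frac{3}{2} = 1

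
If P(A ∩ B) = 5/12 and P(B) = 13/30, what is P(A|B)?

P(A|B) = P(A ∩ B) / P(B)
= (5/12) / (13/30)
= 25/26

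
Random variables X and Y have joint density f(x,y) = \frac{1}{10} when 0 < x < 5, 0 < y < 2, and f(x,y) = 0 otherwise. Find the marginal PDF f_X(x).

f_X(x) = ∫_0^2 f(x,y) dy
= ∫_0^2 \frac{1}{10} dy
= \frac{1}{5} for 0 < x < 5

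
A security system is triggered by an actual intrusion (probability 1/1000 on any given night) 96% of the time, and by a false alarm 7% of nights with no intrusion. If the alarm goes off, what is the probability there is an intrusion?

Let D = the rare event, + = positive/flagged.
P(D) = 1/1000
P(+|D) = 96/100 = 24/25
P(+|D') = 7/100
P(+) = P(+|D)P(D) + P(+|D')P(D')
     = \frac{24}{25} × \frac{1}{1000} + \frac{7}{100} × \frac{999}{1000}
     = \frac{7089}{100000}
P(D|+) = P(+|D)P(D)/P(+) = \frac{32}{2363}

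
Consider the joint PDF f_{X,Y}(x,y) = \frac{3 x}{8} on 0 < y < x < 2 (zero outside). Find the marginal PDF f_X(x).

f_X(x) = ∫_0^x \frac{3 x}{8} dy = \frac{3 x^{2}}{8}
for 0 < x < 2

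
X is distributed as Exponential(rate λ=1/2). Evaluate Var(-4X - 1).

For X ~ Exponential(rate λ=1/2):
Var(X) = 4
Var(-4X - 1) = (-4)² × Var(X) = 16 × 4 = 64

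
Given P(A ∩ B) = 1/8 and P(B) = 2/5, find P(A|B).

P(A|B) = P(A ∩ B) / P(B)
= (1/8) / (2/5)
= 5/16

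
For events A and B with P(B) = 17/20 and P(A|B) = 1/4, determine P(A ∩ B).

By definition, P(A|B) = P(A ∩ B) / P(B)
So P(A ∩ B) = P(A|B) × P(B)
= 1/4 × 17/20
= 17/80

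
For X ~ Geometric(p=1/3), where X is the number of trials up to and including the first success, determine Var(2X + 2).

For X ~ Geometric(p=1/3), where X is the number of trials up to and including the first success:
Var(X) = 6
Var(2X + 2) = (2)² × Var(X) = 4 × 6 = 24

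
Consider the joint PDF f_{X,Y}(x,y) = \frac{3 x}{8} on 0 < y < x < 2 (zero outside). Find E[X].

f_X(x) = ∫_0^x \frac{3 x}{8} dy = \frac{3 x^{2}}{8}
E[X] = ∫_0^2 x × (\frac{3 x^{2}}{8}) dx = \frac{3}{2}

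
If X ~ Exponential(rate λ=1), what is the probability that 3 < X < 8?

P(3 < X < 8) = ∫_{3}^{8} f(x) dx
where f(x) = e^{- x}
= - \frac{1 - e^{5}}{e^{8}}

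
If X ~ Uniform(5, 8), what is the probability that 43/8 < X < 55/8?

P(43/8 < X < 55/8) = ∫_{43/8}^{55/8} f(x) dx
where f(x) = \frac{1}{3}
= \frac{1}{2}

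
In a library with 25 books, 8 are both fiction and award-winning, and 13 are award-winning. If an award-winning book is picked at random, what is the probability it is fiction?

P(A ∩ B) = 8/25
P(B) = 13/25
P(A|B) = P(A ∩ B) / P(B) = (8/25) / (13/25) = 8/13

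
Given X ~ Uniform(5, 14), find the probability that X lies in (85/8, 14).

P(85/8 < X < 14) = ∫_{85/8}^{14} f(x) dx
where f(x) = \frac{1}{9}
= \frac{3}{8}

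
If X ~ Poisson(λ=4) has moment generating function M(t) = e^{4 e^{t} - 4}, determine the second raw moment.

To find E[X^2], compute M^(2)(0):
M^(1)(t) = 4 e^{t} e^{4 e^{t} - 4}
M^(2)(t) = 16 e^{2 t} e^{4 e^{t} - 4} + 4 e^{t} e^{4 e^{t} - 4}
M^(2)(0) = 20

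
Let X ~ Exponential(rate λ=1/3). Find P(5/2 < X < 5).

P(5/2 < X < 5) = ∫_{5/2}^{5} f(x) dx
where f(x) = \frac{e^{- \frac{x}{3}}}{3}
= - \frac{1}{e^{\frac{5}{3}}} + e^{- \frac{5}{6}}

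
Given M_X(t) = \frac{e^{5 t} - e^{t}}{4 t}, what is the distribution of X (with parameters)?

The MGF M(t) = \frac{e^{5 t} - e^{t}}{4 t} is the standard form for the Uniform distribution.
Comparing with the known MGF formula identifies: Uniform(1, 5)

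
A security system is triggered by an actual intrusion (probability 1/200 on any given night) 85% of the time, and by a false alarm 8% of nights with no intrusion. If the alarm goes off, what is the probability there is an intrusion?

Let D = the rare event, + = positive/flagged.
P(D) = 1/200
P(+|D) = 85/100 = 17/20
P(+|D') = 8/100 = 2/25
P(+) = P(+|D)P(D) + P(+|D')P(D')
     = \frac{17}{20} × \frac{1}{200} + \frac{2}{25} × \frac{199}{200}
     = \frac{1677}{20000}
P(D|+) = P(+|D)P(D)/P(+) = \frac{85}{1677}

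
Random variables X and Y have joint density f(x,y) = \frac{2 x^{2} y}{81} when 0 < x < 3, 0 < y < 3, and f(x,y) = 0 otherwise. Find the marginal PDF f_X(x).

f_X(x) = ∫_0^3 f(x,y) dy
= ∫_0^3 \frac{2 x^{2} y}{81} dy
= \frac{x^{2}}{9} for 0 < x < 3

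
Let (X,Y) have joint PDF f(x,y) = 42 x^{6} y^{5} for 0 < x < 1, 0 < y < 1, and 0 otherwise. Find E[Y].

E[Y] = ∫_0^1 ∫_0^1 y × f(x,y) dx dy
= \frac{6}{7}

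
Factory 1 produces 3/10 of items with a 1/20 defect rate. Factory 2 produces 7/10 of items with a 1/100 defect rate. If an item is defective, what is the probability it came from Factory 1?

Using Bayes' theorem:
P(F1) = 3/10, P(D|F1) = 1/20
P(F2) = 7/10, P(D|F2) = 1/100
P(D) = P(D|F1)P(F1) + P(D|F2)P(F2)
     = \frac{11}{500}
P(F1|D) = P(D|F1)P(F1) / P(D)
= \frac{15}{22}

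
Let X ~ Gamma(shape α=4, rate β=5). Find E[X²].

Using the identity E[X²] = Var(X) + (E[X])²:
E[X] = \frac{4}{5}
Var(X) = \frac{4}{25}
E[X²] = \frac{4}{25} + (\frac{4}{5})²
= \frac{4}{5}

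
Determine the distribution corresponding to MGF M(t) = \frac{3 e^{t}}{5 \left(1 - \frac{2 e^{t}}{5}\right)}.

The MGF M(t) = \frac{3 e^{t}}{5 \left(1 - \frac{2 e^{t}}{5}\right)} is the standard form for the Geometric distribution.
Comparing with the known MGF formula identifies: Geometric(p=3/5), X = trial number of first success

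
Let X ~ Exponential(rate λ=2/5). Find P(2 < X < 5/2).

P(2 < X < 5/2) = ∫_{2}^{5/2} f(x) dx
where f(x) = \frac{2 e^{- \frac{2 x}{5}}}{5}
= - \frac{1}{e} + e^{- \frac{4}{5}}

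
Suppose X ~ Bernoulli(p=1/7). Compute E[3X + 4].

For X ~ Bernoulli(p=1/7):
E[X] = \frac{1}{7}
E[3X + 4] = 3 × E[X] + 4 = \frac{31}{7}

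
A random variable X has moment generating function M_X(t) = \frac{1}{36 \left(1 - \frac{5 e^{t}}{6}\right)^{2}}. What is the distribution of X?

The MGF M(t) = \frac{1}{36 \left(1 - \frac{5 e^{t}}{6}\right)^{2}} is the standard form for the NegativeBinomial distribution.
Comparing with the known MGF formula identifies: NegBin(r=2, p=1/6), X = failures before r-th success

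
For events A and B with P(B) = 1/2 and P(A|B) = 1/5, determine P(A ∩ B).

By definition, P(A|B) = P(A ∩ B) / P(B)
So P(A ∩ B) = P(A|B) × P(B)
= 1/5 × 1/2
= 1/10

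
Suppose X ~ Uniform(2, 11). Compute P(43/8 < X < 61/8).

P(43/8 < X < 61/8) = ∫_{43/8}^{61/8} f(x) dx
where f(x) = \frac{1}{9}
= \frac{1}{4}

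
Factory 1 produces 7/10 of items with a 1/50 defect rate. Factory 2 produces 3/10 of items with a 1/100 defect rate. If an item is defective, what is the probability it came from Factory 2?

Using Bayes' theorem:
P(F1) = 7/10, P(D|F1) = 1/50
P(F2) = 3/10, P(D|F2) = 1/100
P(D) = P(D|F1)P(F1) + P(D|F2)P(F2)
     = \frac{17}{1000}
P(F2|D) = P(D|F2)P(F2) / P(D)
= \frac{3}{17}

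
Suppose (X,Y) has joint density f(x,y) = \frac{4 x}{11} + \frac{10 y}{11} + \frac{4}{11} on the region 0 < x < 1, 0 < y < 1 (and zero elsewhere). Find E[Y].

E[Y] = ∫_0^1 ∫_0^1 y × f(x,y) dx dy
= \frac{19}{33}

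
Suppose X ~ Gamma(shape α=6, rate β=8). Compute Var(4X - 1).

For X ~ Gamma(shape α=6, rate β=8):
Var(X) = \frac{3}{32}
Var(4X - 1) = (4)² × Var(X) = 16 × \frac{3}{32} = \frac{3}{2}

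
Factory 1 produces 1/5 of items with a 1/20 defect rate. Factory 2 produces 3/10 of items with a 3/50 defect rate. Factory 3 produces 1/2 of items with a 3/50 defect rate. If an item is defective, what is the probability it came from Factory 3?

Using Bayes' theorem:
P(F1) = 1/5, P(D|F1) = 1/20
P(F2) = 3/10, P(D|F2) = 3/50
P(F3) = 1/2, P(D|F3) = 3/50
P(D) = P(D|F1)P(F1) + P(D|F2)P(F2) + P(D|F3)P(F3)
     = \frac{29}{500}
P(F3|D) = P(D|F3)P(F3) / P(D)
= \frac{15}{29}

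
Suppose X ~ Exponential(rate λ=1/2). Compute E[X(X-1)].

E[X(X-1)] = E[X² - X] = E[X²] - E[X]
E[X] = 2
E[X²] = Var(X) + (E[X])² = 4 + (2)² = 8
E[X(X-1)] = 8 - 2 = 6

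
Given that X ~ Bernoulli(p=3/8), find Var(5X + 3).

For X ~ Bernoulli(p=3/8):
Var(X) = \frac{15}{64}
Var(5X + 3) = (5)² × Var(X) = 25 × \frac{15}{64} = \frac{375}{64}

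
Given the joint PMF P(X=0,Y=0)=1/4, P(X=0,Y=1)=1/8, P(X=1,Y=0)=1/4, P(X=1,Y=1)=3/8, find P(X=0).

P(X=0) = P(X=0,Y=0) + P(X=0,Y=1)
= 1/4 + 1/8
= 3/8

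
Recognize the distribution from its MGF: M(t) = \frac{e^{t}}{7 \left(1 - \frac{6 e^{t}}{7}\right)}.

The MGF M(t) = \frac{e^{t}}{7 \left(1 - \frac{6 e^{t}}{7}\right)} is the standard form for the Geometric distribution.
Comparing with the known MGF formula identifies: Geometric(p=1/7), X = trial number of first success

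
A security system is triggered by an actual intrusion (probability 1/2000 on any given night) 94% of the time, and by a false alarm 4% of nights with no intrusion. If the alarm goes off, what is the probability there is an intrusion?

Let D = the rare event, + = positive/flagged.
P(D) = 1/2000
P(+|D) = 94/100 = 47/50
P(+|D') = 4/100 = 1/25
P(+) = P(+|D)P(D) + P(+|D')P(D')
     = \frac{47}{50} × \frac{1}{2000} + \frac{1}{25} × \frac{1999}{2000}
     = \frac{809}{20000}
P(D|+) = P(+|D)P(D)/P(+) = \frac{47}{4045}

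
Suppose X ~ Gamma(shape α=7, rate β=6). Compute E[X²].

Using the identity E[X²] = Var(X) + (E[X])²:
E[X] = \frac{7}{6}
Var(X) = \frac{7}{36}
E[X²] = \frac{7}{36} + (\frac{7}{6})²
= \frac{14}{9}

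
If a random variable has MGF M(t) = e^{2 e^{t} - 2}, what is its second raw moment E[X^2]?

To find E[X^2], compute M^(2)(0):
M^(1)(t) = 2 e^{t} e^{2 e^{t} - 2}
M^(2)(t) = 4 e^{2 t} e^{2 e^{t} - 2} + 2 e^{t} e^{2 e^{t} - 2}
M^(2)(0) = 6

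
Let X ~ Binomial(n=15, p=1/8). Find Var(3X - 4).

For X ~ Binomial(n=15, p=1/8):
Var(X) = \frac{105}{64}
Var(3X - 4) = (3)² × Var(X) = 9 × \frac{105}{64} = \frac{945}{64}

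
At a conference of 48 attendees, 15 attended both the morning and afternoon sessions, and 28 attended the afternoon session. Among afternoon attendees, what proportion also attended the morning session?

P(A ∩ B) = 15/48 = 5/16
P(B) = 28/48 = 7/12
P(A|B) = P(A ∩ B) / P(B) = (5/16) / (7/12) = 15/28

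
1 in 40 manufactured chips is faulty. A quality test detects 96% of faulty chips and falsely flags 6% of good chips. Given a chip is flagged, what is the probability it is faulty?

Let D = the rare event, + = positive/flagged.
P(D) = 1/40
P(+|D) = 96/100 = 24/25
P(+|D') = 6/100 = 3/50
P(+) = P(+|D)P(D) + P(+|D')P(D')
     = \frac{24}{25} × \frac{1}{40} + \frac{3}{50} × \frac{39}{40}
     = \frac{33}{400}
P(D|+) = P(+|D)P(D)/P(+) = \frac{16}{55}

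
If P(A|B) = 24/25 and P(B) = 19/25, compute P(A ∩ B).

By definition, P(A|B) = P(A ∩ B) / P(B)
So P(A ∩ B) = P(A|B) × P(B)
= 24/25 × 19/25
= 456/625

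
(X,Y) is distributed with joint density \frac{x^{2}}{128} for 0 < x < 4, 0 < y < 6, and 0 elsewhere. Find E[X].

f_X(x) = ∫_0^6 \frac{x^{2}}{128} dy = \frac{3 x^{2}}{64}
E[X] = ∫_0^4 x × (\frac{3 x^{2}}{64}) dx = 3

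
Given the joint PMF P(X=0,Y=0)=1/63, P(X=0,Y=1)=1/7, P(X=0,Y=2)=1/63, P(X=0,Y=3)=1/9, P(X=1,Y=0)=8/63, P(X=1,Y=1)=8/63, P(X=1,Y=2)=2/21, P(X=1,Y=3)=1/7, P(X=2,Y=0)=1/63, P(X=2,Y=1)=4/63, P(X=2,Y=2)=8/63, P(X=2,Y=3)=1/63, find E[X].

First find marginal of X:
P(X=0) = 2/7
P(X=1) = 31/63
P(X=2) = 2/9
E[X] = 0 × 2/7 + 1 × 31/63 + 2 × 2/9 = 59/63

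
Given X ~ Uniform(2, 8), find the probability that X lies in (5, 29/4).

P(5 < X < 29/4) = ∫_{5}^{29/4} f(x) dx
where f(x) = \frac{1}{6}
= \frac{3}{8}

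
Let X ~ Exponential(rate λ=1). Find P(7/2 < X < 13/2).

P(7/2 < X < 13/2) = ∫_{7/2}^{13/2} f(x) dx
where f(x) = e^{- x}
= - \frac{1 - e^{3}}{e^{\frac{13}{2}}}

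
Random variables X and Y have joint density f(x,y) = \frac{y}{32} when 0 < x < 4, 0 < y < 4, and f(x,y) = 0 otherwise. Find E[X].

f_X(x) = ∫_0^4 \frac{y}{32} dy = \frac{1}{4}
E[X] = ∫_0^4 x × (\frac{1}{4}) dx = 2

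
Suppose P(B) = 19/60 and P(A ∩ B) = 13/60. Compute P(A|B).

P(A|B) = P(A ∩ B) / P(B)
= (13/60) / (19/60)
= 13/19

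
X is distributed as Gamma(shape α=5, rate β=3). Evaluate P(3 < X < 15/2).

P(3 < X < 15/2) = ∫_{3}^{15/2} f(x) dx
where f(x) = \frac{81 x^{4} e^{- 3 x}}{8}
= - \frac{1645283}{128 e^{\frac{45}{2}}} + \frac{3563}{8 e^{9}}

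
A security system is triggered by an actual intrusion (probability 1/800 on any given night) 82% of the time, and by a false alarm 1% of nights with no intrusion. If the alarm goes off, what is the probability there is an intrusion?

Let D = the rare event, + = positive/flagged.
P(D) = 1/800
P(+|D) = 82/100 = 41/50
P(+|D') = 1/100
P(+) = P(+|D)P(D) + P(+|D')P(D')
     = \frac{41}{50} × \frac{1}{800} + \frac{1}{100} × \frac{799}{800}
     = \frac{881}{80000}
P(D|+) = P(+|D)P(D)/P(+) = \frac{82}{881}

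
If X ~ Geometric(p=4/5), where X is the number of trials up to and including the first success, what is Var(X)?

For X ~ Geometric(p=4/5), where X is the number of trials up to and including the first success:
Var(X) = \frac{5}{16}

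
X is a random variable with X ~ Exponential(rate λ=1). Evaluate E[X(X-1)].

E[X(X-1)] = E[X² - X] = E[X²] - E[X]
E[X] = 1
E[X²] = Var(X) + (E[X])² = 1 + (1)² = 2
E[X(X-1)] = 2 - 1 = 1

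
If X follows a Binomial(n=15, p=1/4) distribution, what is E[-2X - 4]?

For X ~ Binomial(n=15, p=1/4):
E[X] = \frac{15}{4}
E[-2X - 4] = -2 × E[X] - 4 = - \frac{23}{2}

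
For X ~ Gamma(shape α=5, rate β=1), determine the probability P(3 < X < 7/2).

P(3 < X < 7/2) = ∫_{3}^{7/2} f(x) dx
where f(x) = \frac{x^{4} e^{- x}}{24}
= - \frac{3075}{128 e^{\frac{7}{2}}} + \frac{131}{8 e^{3}}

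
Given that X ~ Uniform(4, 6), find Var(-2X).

For X ~ Uniform(4, 6):
Var(X) = \frac{1}{3}
Var(-2X) = (-2)² × Var(X) = 4 × \frac{1}{3} = \frac{4}{3}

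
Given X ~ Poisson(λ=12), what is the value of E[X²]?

Using the identity E[X²] = Var(X) + (E[X])²:
E[X] = 12
Var(X) = 12
E[X²] = 12 + (12)²
= 156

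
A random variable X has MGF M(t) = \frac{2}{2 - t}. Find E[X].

To find E[X], compute M^(1)(0):
M^(1)(t) = \frac{2}{\left(2 - t\right)^{2}}
M^(1)(0) = \frac{1}{2}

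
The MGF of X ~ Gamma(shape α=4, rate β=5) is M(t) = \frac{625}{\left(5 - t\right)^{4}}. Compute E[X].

To find E[X], compute M^(1)(0):
M^(1)(t) = \frac{2500}{\left(5 - t\right)^{5}}
M^(1)(0) = \frac{4}{5}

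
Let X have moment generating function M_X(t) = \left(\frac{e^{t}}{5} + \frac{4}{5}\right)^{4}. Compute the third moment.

To find E[X^3], compute M^(3)(0):
M^(1)(t) = \frac{4 \left(\frac{e^{t}}{5} + \frac{4}{5}\right)^{3} e^{t}}{5}
M^(2)(t) = \frac{4 \left(\frac{e^{t}}{5} + \frac{4}{5}\right)^{3} e^{t}}{5} + \frac{12 \left(\frac{e^{t}}{5} + \frac{4}{5}\right)^{2} e^{2 t}}{25}
M^(3)(t) = \frac{4 \left(\frac{e^{t}}{5} + \frac{4}{5}\right)^{3} e^{t}}{5} + \frac{36 \left(\frac{e^{t}}{5} + \frac{4}{5}\right)^{2} e^{2 t}}{25} + \frac{24 \left(\frac{e^{t}}{5} + \frac{4}{5}\right) e^{3 t}}{125}
M^(3)(0) = \frac{304}{125}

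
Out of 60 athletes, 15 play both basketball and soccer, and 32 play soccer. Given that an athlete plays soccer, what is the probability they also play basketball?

P(A ∩ B) = 15/60 = 1/4
P(B) = 32/60 = 8/15
P(A|B) = P(A ∩ B) / P(B) = (1/4) / (8/15) = 15/32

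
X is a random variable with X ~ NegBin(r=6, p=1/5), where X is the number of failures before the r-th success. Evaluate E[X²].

Using the identity E[X²] = Var(X) + (E[X])²:
E[X] = 24
Var(X) = 120
E[X²] = 120 + (24)²
= 696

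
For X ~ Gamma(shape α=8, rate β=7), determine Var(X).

For X ~ Gamma(shape α=8, rate β=7):
Var(X) = \frac{8}{49}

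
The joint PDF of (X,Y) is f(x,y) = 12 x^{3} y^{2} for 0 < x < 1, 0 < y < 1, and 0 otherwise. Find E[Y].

E[Y] = ∫_0^1 ∫_0^1 y × f(x,y) dx dy
= \frac{3}{4}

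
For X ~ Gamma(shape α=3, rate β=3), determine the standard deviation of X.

For X ~ Gamma(shape α=3, rate β=3):
Var(X) = \frac{1}{3}
SD(X) = √(Var(X)) = √(\frac{1}{3}) = \frac{\sqrt{3}}{3}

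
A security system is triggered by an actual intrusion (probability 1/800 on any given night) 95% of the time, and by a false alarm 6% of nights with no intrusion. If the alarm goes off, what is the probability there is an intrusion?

Let D = the rare event, + = positive/flagged.
P(D) = 1/800
P(+|D) = 95/100 = 19/20
P(+|D') = 6/100 = 3/50
P(+) = P(+|D)P(D) + P(+|D')P(D')
     = \frac{19}{20} × \frac{1}{800} + \frac{3}{50} × \frac{799}{800}
     = \frac{4889}{80000}
P(D|+) = P(+|D)P(D)/P(+) = \frac{95}{4889}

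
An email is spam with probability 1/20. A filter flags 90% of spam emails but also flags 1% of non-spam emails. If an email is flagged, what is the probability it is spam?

Let D = the rare event, + = positive/flagged.
P(D) = 1/20
P(+|D) = 90/100 = 9/10
P(+|D') = 1/100
P(+) = P(+|D)P(D) + P(+|D')P(D')
     = \frac{9}{10} × \frac{1}{20} + \frac{1}{100} × \frac{19}{20}
     = \frac{109}{2000}
P(D|+) = P(+|D)P(D)/P(+) = \frac{90}{109}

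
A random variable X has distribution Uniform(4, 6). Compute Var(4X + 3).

For X ~ Uniform(4, 6):
Var(X) = \frac{1}{3}
Var(4X + 3) = (4)² × Var(X) = 16 × \frac{1}{3} = \frac{16}{3}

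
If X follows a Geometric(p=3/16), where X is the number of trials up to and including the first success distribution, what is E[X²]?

Using the identity E[X²] = Var(X) + (E[X])²:
E[X] = \frac{16}{3}
Var(X) = \frac{208}{9}
E[X²] = \frac{208}{9} + (\frac{16}{3})²
= \frac{464}{9}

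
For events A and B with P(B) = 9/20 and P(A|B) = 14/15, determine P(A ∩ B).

By definition, P(A|B) = P(A ∩ B) / P(B)
So P(A ∩ B) = P(A|B) × P(B)
= 14/15 × 9/20
= 21/50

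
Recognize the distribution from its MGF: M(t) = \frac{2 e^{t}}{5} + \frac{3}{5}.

The MGF M(t) = \frac{2 e^{t}}{5} + \frac{3}{5} is the standard form for the Bernoulli distribution.
Comparing with the known MGF formula identifies: Bernoulli(p=2/5)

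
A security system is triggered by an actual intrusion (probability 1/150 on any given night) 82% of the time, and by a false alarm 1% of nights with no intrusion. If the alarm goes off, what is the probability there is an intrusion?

Let D = the rare event, + = positive/flagged.
P(D) = 1/150
P(+|D) = 82/100 = 41/50
P(+|D') = 1/100
P(+) = P(+|D)P(D) + P(+|D')P(D')
     = \frac{41}{50} × \frac{1}{150} + \frac{1}{100} × \frac{149}{150}
     = \frac{77}{5000}
P(D|+) = P(+|D)P(D)/P(+) = \frac{82}{231}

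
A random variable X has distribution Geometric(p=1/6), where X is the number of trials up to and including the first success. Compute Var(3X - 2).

For X ~ Geometric(p=1/6), where X is the number of trials up to and including the first success:
Var(X) = 30
Var(3X - 2) = (3)² × Var(X) = 9 × 30 = 270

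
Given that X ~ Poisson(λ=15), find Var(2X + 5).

For X ~ Poisson(λ=15):
Var(X) = 15
Var(2X + 5) = (2)² × Var(X) = 4 × 15 = 60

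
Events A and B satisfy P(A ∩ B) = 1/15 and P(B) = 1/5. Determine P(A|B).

P(A|B) = P(A ∩ B) / P(B)
= (1/15) / (1/5)
= 1/3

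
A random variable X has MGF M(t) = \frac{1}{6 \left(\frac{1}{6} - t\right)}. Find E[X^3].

To find E[X^3], compute M^(3)(0):
M^(1)(t) = \frac{1}{6 \left(\frac{1}{6} - t\right)^{2}}
M^(2)(t) = \frac{1}{3 \left(\frac{1}{6} - t\right)^{3}}
M^(3)(t) = \frac{1}{\left(\frac{1}{6} - t\right)^{4}}
M^(3)(0) = 1296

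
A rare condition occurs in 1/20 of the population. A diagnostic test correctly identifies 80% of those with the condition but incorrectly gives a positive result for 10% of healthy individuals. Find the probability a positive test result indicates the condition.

Let D = the rare event, + = positive/flagged.
P(D) = 1/20
P(+|D) = 80/100 = 4/5
P(+|D') = 10/100 = 1/10
P(+) = P(+|D)P(D) + P(+|D')P(D')
     = \frac{4}{5} × \frac{1}{20} + \frac{1}{10} × \frac{19}{20}
     = \frac{27}{200}
P(D|+) = P(+|D)P(D)/P(+) = \frac{8}{27}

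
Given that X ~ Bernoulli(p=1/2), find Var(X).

For X ~ Bernoulli(p=1/2):
Var(X) = \frac{1}{4}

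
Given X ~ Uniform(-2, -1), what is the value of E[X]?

For X ~ Uniform(-2, -1), the expected value is:
E[X] = - \frac{3}{2}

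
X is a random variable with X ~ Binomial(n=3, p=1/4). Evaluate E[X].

For X ~ Binomial(n=3, p=1/4), the expected value is:
E[X] = \frac{3}{4}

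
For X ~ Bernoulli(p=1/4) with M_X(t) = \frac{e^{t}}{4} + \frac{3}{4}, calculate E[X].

To find E[X], compute M^(1)(0):
M^(1)(t) = \frac{e^{t}}{4}
M^(1)(0) = \frac{1}{4}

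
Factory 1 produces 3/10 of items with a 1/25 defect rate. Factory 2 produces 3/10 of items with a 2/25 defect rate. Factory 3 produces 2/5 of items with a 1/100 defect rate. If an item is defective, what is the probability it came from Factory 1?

Using Bayes' theorem:
P(F1) = 3/10, P(D|F1) = 1/25
P(F2) = 3/10, P(D|F2) = 2/25
P(F3) = 2/5, P(D|F3) = 1/100
P(D) = P(D|F1)P(F1) + P(D|F2)P(F2) + P(D|F3)P(F3)
     = \frac{1}{25}
P(F1|D) = P(D|F1)P(F1) / P(D)
= \frac{3}{10}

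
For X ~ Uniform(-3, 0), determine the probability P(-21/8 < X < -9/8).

P(-21/8 < X < -9/8) = ∫_{-21/8}^{-9/8} f(x) dx
where f(x) = \frac{1}{3}
= \frac{1}{2}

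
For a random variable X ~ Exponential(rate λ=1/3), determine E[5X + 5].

For X ~ Exponential(rate λ=1/3):
E[X] = 3
E[5X + 5] = 5 × E[X] + 5 = 20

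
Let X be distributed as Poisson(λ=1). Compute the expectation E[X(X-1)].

E[X(X-1)] = E[X² - X] = E[X²] - E[X]
E[X] = 1
E[X²] = Var(X) + (E[X])² = 1 + (1)² = 2
E[X(X-1)] = 2 - 1 = 1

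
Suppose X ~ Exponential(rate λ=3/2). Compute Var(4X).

For X ~ Exponential(rate λ=3/2):
Var(X) = \frac{4}{9}
Var(4X) = (4)² × Var(X) = 16 × \frac{4}{9} = \frac{64}{9}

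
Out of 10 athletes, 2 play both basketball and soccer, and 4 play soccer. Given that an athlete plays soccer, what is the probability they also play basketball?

P(A ∩ B) = 2/10 = 1/5
P(B) = 4/10 = 2/5
P(A|B) = P(A ∩ B) / P(B) = (1/5) / (2/5) = 1/2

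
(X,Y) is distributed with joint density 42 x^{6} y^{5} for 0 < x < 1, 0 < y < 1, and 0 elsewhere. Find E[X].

E[X] = ∫_0^1 ∫_0^1 x × f(x,y) dy dx
= ∫_0^1 ∫_0^1 x × (42 x^{6} y^{5}) dy dx
= \frac{7}{8}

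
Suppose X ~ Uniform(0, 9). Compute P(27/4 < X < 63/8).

P(27/4 < X < 63/8) = ∫_{27/4}^{63/8} f(x) dx
where f(x) = \frac{1}{9}
= \frac{1}{8}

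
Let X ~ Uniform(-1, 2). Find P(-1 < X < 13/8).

P(-1 < X < 13/8) = ∫_{-1}^{13/8} f(x) dx
where f(x) = \frac{1}{3}
= \frac{7}{8}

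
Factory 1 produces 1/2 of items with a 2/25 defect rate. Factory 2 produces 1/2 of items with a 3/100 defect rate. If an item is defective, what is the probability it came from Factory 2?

Using Bayes' theorem:
P(F1) = 1/2, P(D|F1) = 2/25
P(F2) = 1/2, P(D|F2) = 3/100
P(D) = P(D|F1)P(F1) + P(D|F2)P(F2)
     = \frac{11}{200}
P(F2|D) = P(D|F2)P(F2) / P(D)
= \frac{3}{11}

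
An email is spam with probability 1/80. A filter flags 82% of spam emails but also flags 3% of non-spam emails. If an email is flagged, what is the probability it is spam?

Let D = the rare event, + = positive/flagged.
P(D) = 1/80
P(+|D) = 82/100 = 41/50
P(+|D') = 3/100
P(+) = P(+|D)P(D) + P(+|D')P(D')
     = \frac{41}{50} × \frac{1}{80} + \frac{3}{100} × \frac{79}{80}
     = \frac{319}{8000}
P(D|+) = P(+|D)P(D)/P(+) = \frac{82}{319}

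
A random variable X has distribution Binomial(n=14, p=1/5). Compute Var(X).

For X ~ Binomial(n=14, p=1/5):
Var(X) = \frac{56}{25}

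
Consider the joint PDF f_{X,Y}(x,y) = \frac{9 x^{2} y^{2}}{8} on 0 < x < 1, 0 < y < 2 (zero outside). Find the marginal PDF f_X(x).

f_X(x) = ∫_0^2 f(x,y) dy
= ∫_0^2 \frac{9 x^{2} y^{2}}{8} dy
= 3 x^{2} for 0 < x < 1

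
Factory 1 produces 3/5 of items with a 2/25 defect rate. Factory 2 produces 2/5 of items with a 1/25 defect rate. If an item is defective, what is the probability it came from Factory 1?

Using Bayes' theorem:
P(F1) = 3/5, P(D|F1) = 2/25
P(F2) = 2/5, P(D|F2) = 1/25
P(D) = P(D|F1)P(F1) + P(D|F2)P(F2)
     = \frac{8}{125}
P(F1|D) = P(D|F1)P(F1) / P(D)
= \frac{3}{4}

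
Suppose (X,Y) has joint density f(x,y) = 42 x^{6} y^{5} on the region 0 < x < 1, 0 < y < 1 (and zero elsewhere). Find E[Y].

E[Y] = ∫_0^1 ∫_0^1 y × f(x,y) dx dy
= \frac{6}{7}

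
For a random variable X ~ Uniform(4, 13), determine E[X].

For X ~ Uniform(4, 13), the expected value is:
E[X] = \frac{17}{2}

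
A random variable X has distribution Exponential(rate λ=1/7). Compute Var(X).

For X ~ Exponential(rate λ=1/7):
Var(X) = 49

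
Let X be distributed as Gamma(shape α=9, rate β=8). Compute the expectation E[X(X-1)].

E[X(X-1)] = E[X² - X] = E[X²] - E[X]
E[X] = \frac{9}{8}
E[X²] = Var(X) + (E[X])² = \frac{9}{64} + (\frac{9}{8})² = \frac{45}{32}
E[X(X-1)] = \frac{45}{32} - \frac{9}{8} = \frac{9}{32}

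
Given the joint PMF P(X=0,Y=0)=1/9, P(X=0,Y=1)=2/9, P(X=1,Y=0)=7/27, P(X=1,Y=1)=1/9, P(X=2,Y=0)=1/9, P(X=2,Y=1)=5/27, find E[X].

First find marginal of X:
P(X=0) = 1/3
P(X=1) = 10/27
P(X=2) = 8/27
E[X] = 0 × 1/3 + 1 × 10/27 + 2 × 8/27 = 26/27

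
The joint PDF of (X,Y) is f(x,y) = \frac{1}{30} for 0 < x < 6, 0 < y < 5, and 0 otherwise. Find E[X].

f_X(x) = ∫_0^5 \frac{1}{30} dy = \frac{1}{6}
E[X] = ∫_0^6 x × (\frac{1}{6}) dx = 3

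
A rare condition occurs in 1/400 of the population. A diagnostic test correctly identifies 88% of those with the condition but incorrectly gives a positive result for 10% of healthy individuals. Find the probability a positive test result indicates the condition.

Let D = the rare event, + = positive/flagged.
P(D) = 1/400
P(+|D) = 88/100 = 22/25
P(+|D') = 10/100 = 1/10
P(+) = P(+|D)P(D) + P(+|D')P(D')
     = \frac{22}{25} × \frac{1}{400} + \frac{1}{10} × \frac{399}{400}
     = \frac{2039}{20000}
P(D|+) = P(+|D)P(D)/P(+) = \frac{44}{2039}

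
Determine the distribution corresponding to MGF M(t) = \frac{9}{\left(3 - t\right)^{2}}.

The MGF M(t) = \frac{9}{\left(3 - t\right)^{2}} is the standard form for the Gamma distribution.
Comparing with the known MGF formula identifies: Gamma(shape α=2, rate β=3)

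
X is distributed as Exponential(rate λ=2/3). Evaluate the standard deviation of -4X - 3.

For X ~ Exponential(rate λ=2/3):
Var(X) = \frac{9}{4}
SD(X) = √(Var(X)) = √(\frac{9}{4}) = \frac{3}{2}
SD(-4X - 3) = |-4| × SD(X) = 4 × \frac{3}{2} = 6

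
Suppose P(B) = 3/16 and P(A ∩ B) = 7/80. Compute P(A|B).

P(A|B) = P(A ∩ B) / P(B)
= (7/80) / (3/16)
= 7/15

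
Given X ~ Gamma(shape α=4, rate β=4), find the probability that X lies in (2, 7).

P(2 < X < 7) = ∫_{2}^{7} f(x) dx
where f(x) = \frac{128 x^{3} e^{- 4 x}}{3}
= \frac{-12239 + 379 e^{20}}{3 e^{28}}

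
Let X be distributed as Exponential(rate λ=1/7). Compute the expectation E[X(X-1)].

E[X(X-1)] = E[X² - X] = E[X²] - E[X]
E[X] = 7
E[X²] = Var(X) + (E[X])² = 49 + (7)² = 98
E[X(X-1)] = 98 - 7 = 91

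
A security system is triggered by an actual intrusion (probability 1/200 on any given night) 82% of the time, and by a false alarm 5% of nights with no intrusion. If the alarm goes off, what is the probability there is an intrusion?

Let D = the rare event, + = positive/flagged.
P(D) = 1/200
P(+|D) = 82/100 = 41/50
P(+|D') = 5/100 = 1/20
P(+) = P(+|D)P(D) + P(+|D')P(D')
     = \frac{41}{50} × \frac{1}{200} + \frac{1}{20} × \frac{199}{200}
     = \frac{1077}{20000}
P(D|+) = P(+|D)P(D)/P(+) = \frac{82}{1077}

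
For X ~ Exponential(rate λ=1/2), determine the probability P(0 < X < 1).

P(0 < X < 1) = ∫_{0}^{1} f(x) dx
where f(x) = \frac{e^{- \frac{x}{2}}}{2}
= 1 - e^{- \frac{1}{2}}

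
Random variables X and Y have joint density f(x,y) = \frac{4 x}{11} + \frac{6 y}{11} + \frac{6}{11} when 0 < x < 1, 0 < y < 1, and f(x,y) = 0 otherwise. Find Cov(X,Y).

E[XY] = ∫∫ xy × f(x,y) dx dy = \frac{19}{66}
E[X] = \frac{35}{66}
E[Y] = \frac{6}{11}
Cov(X,Y) = E[XY] - E[X]E[Y] = - \frac{1}{726}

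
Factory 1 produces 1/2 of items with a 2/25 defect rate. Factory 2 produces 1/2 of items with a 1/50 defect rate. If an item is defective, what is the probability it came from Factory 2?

Using Bayes' theorem:
P(F1) = 1/2, P(D|F1) = 2/25
P(F2) = 1/2, P(D|F2) = 1/50
P(D) = P(D|F1)P(F1) + P(D|F2)P(F2)
     = \frac{1}{20}
P(F2|D) = P(D|F2)P(F2) / P(D)
= \frac{1}{5}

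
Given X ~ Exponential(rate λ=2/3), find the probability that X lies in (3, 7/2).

P(3 < X < 7/2) = ∫_{3}^{7/2} f(x) dx
where f(x) = \frac{2 e^{- \frac{2 x}{3}}}{3}
= - \frac{1}{e^{\frac{7}{3}}} + e^{-2}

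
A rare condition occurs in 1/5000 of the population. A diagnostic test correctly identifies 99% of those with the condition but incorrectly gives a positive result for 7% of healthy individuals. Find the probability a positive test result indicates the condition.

Let D = the rare event, + = positive/flagged.
P(D) = 1/5000
P(+|D) = 99/100
P(+|D') = 7/100
P(+) = P(+|D)P(D) + P(+|D')P(D')
     = \frac{99}{100} × \frac{1}{5000} + \frac{7}{100} × \frac{4999}{5000}
     = \frac{8773}{125000}
P(D|+) = P(+|D)P(D)/P(+) = \frac{99}{35092}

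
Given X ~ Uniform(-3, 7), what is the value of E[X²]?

Using the identity E[X²] = Var(X) + (E[X])²:
E[X] = 2
Var(X) = \frac{25}{3}
E[X²] = \frac{25}{3} + (2)²
= \frac{37}{3}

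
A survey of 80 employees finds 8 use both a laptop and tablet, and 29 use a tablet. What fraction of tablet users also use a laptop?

P(A ∩ B) = 8/80 = 1/10
P(B) = 29/80
P(A|B) = P(A ∩ B) / P(B) = (1/10) / (29/80) = 8/29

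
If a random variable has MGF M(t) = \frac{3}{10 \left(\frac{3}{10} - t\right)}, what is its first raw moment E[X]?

To find E[X], compute M^(1)(0):
M^(1)(t) = \frac{3}{10 \left(\frac{3}{10} - t\right)^{2}}
M^(1)(0) = \frac{10}{3}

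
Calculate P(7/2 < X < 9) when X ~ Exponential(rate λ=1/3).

P(7/2 < X < 9) = ∫_{7/2}^{9} f(x) dx
where f(x) = \frac{e^{- \frac{x}{3}}}{3}
= - \frac{1}{e^{3}} + e^{- \frac{7}{6}}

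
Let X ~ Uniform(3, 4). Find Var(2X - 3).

For X ~ Uniform(3, 4):
Var(X) = \frac{1}{12}
Var(2X - 3) = (2)² × Var(X) = 4 × \frac{1}{12} = \frac{1}{3}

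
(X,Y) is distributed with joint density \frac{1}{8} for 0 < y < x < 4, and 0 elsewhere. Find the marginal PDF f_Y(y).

f_Y(y) = ∫_y^4 \frac{1}{8} dx = \frac{1}{2} - \frac{y}{8}
for 0 < y < 4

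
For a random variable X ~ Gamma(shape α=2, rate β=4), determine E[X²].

Using the identity E[X²] = Var(X) + (E[X])²:
E[X] = \frac{1}{2}
Var(X) = \frac{1}{8}
E[X²] = \frac{1}{8} + (\frac{1}{2})²
= \frac{3}{8}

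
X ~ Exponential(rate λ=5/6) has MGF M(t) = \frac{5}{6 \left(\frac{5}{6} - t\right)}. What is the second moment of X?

To find E[X^2], compute M^(2)(0):
M^(1)(t) = \frac{5}{6 \left(\frac{5}{6} - t\right)^{2}}
M^(2)(t) = \frac{5}{3 \left(\frac{5}{6} - t\right)^{3}}
M^(2)(0) = \frac{72}{25}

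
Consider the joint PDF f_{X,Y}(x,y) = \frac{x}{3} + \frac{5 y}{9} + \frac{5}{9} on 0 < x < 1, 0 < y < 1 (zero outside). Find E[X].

E[X] = ∫_0^1 ∫_0^1 x × f(x,y) dy dx
= ∫_0^1 ∫_0^1 x × (\frac{x}{3} + \frac{5 y}{9} + \frac{5}{9}) dy dx
= \frac{19}{36}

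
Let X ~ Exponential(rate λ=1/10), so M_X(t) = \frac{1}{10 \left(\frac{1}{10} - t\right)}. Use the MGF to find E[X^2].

To find E[X^2], compute M^(2)(0):
M^(1)(t) = \frac{1}{10 \left(\frac{1}{10} - t\right)^{2}}
M^(2)(t) = \frac{1}{5 \left(\frac{1}{10} - t\right)^{3}}
M^(2)(0) = 200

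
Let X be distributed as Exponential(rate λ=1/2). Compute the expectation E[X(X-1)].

E[X(X-1)] = E[X² - X] = E[X²] - E[X]
E[X] = 2
E[X²] = Var(X) + (E[X])² = 4 + (2)² = 8
E[X(X-1)] = 8 - 2 = 6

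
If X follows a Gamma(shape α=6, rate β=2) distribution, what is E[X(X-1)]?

E[X(X-1)] = E[X² - X] = E[X²] - E[X]
E[X] = 3
E[X²] = Var(X) + (E[X])² = \frac{3}{2} + (3)² = \frac{21}{2}
E[X(X-1)] = \frac{21}{2} - 3 = \frac{15}{2}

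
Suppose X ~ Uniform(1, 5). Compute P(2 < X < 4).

P(2 < X < 4) = ∫_{2}^{4} f(x) dx
where f(x) = \frac{1}{4}
= \frac{1}{2}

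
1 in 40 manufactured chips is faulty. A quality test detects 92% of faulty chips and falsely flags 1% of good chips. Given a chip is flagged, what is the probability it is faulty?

Let D = the rare event, + = positive/flagged.
P(D) = 1/40
P(+|D) = 92/100 = 23/25
P(+|D') = 1/100
P(+) = P(+|D)P(D) + P(+|D')P(D')
     = \frac{23}{25} × \frac{1}{40} + \frac{1}{100} × \frac{39}{40}
     = \frac{131}{4000}
P(D|+) = P(+|D)P(D)/P(+) = \frac{92}{131}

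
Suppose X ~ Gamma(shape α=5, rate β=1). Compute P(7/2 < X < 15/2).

P(7/2 < X < 15/2) = ∫_{7/2}^{15/2} f(x) dx
where f(x) = \frac{x^{4} e^{- x}}{24}
= \frac{-30563 + 3075 e^{4}}{128 e^{\frac{15}{2}}}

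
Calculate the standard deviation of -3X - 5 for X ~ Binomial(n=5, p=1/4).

For X ~ Binomial(n=5, p=1/4):
Var(X) = \frac{15}{16}
SD(X) = √(Var(X)) = √(\frac{15}{16}) = \frac{\sqrt{15}}{4}
SD(-3X - 5) = |-3| × SD(X) = 3 × \frac{\sqrt{15}}{4} = \frac{3 \sqrt{15}}{4}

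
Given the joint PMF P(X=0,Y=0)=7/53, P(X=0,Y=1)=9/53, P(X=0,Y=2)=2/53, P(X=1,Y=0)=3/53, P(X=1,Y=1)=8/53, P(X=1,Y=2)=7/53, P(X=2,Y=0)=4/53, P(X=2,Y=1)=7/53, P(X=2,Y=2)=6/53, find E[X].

First find marginal of X:
P(X=0) = 18/53
P(X=1) = 18/53
P(X=2) = 17/53
E[X] = 0 × 18/53 + 1 × 18/53 + 2 × 17/53 = 52/53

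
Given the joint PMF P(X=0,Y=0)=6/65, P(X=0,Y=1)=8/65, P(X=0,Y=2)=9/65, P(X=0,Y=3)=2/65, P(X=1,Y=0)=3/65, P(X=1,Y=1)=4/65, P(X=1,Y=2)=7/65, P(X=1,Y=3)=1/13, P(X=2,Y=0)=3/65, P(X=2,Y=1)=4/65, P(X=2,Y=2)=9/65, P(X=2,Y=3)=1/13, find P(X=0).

P(X=0) = P(X=0,Y=0) + P(X=0,Y=1) + P(X=0,Y=2) + P(X=0,Y=3)
= 6/65 + 8/65 + 9/65 + 2/65
= 5/13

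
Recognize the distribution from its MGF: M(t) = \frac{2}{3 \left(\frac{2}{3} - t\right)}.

The MGF M(t) = \frac{2}{3 \left(\frac{2}{3} - t\right)} is the standard form for the Exponential distribution.
Comparing with the known MGF formula identifies: Exponential(rate λ=2/3)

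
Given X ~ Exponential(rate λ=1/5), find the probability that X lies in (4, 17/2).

P(4 < X < 17/2) = ∫_{4}^{17/2} f(x) dx
where f(x) = \frac{e^{- \frac{x}{5}}}{5}
= - \frac{1}{e^{\frac{17}{10}}} + e^{- \frac{4}{5}}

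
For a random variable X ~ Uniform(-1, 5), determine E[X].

For X ~ Uniform(-1, 5), the expected value is:
E[X] = 2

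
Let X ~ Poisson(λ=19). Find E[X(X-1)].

E[X(X-1)] = E[X² - X] = E[X²] - E[X]
E[X] = 19
E[X²] = Var(X) + (E[X])² = 19 + (19)² = 380
E[X(X-1)] = 380 - 19 = 361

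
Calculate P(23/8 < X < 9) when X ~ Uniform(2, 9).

P(23/8 < X < 9) = ∫_{23/8}^{9} f(x) dx
where f(x) = \frac{1}{7}
= \frac{7}{8}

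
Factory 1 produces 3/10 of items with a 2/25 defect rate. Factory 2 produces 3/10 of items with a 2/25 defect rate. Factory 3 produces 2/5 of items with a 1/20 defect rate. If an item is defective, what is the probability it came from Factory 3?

Using Bayes' theorem:
P(F1) = 3/10, P(D|F1) = 2/25
P(F2) = 3/10, P(D|F2) = 2/25
P(F3) = 2/5, P(D|F3) = 1/20
P(D) = P(D|F1)P(F1) + P(D|F2)P(F2) + P(D|F3)P(F3)
     = \frac{17}{250}
P(F3|D) = P(D|F3)P(F3) / P(D)
= \frac{5}{17}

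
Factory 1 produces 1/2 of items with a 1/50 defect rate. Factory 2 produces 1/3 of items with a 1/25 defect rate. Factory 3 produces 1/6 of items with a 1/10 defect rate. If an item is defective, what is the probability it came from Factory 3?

Using Bayes' theorem:
P(F1) = 1/2, P(D|F1) = 1/50
P(F2) = 1/3, P(D|F2) = 1/25
P(F3) = 1/6, P(D|F3) = 1/10
P(D) = P(D|F1)P(F1) + P(D|F2)P(F2) + P(D|F3)P(F3)
     = \frac{1}{25}
P(F3|D) = P(D|F3)P(F3) / P(D)
= \frac{5}{12}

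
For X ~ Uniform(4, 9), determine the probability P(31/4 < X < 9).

P(31/4 < X < 9) = ∫_{31/4}^{9} f(x) dx
where f(x) = \frac{1}{5}
= \frac{1}{4}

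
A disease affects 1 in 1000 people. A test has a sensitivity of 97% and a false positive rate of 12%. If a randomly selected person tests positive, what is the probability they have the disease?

Let D = the rare event, + = positive/flagged.
P(D) = 1/1000
P(+|D) = 97/100
P(+|D') = 12/100 = 3/25
P(+) = P(+|D)P(D) + P(+|D')P(D')
     = \frac{97}{100} × \frac{1}{1000} + \frac{3}{25} × \frac{999}{1000}
     = \frac{2417}{20000}
P(D|+) = P(+|D)P(D)/P(+) = \frac{97}{12085}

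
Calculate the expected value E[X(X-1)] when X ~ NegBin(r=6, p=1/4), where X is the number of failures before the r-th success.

E[X(X-1)] = E[X² - X] = E[X²] - E[X]
E[X] = 18
E[X²] = Var(X) + (E[X])² = 72 + (18)² = 396
E[X(X-1)] = 396 - 18 = 378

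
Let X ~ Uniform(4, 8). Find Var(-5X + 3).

For X ~ Uniform(4, 8):
Var(X) = \frac{4}{3}
Var(-5X + 3) = (-5)² × Var(X) = 25 × \frac{4}{3} = \frac{100}{3}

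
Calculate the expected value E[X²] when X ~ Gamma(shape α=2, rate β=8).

Using the identity E[X²] = Var(X) + (E[X])²:
E[X] = \frac{1}{4}
Var(X) = \frac{1}{32}
E[X²] = \frac{1}{32} + (\frac{1}{4})²
= \frac{3}{32}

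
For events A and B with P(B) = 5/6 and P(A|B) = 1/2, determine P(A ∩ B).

By definition, P(A|B) = P(A ∩ B) / P(B)
So P(A ∩ B) = P(A|B) × P(B)
= 1/2 × 5/6
= 5/12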